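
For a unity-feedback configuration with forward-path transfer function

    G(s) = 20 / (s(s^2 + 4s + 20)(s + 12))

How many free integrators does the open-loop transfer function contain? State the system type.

Type 1

The denominator has 1 factor of s at the origin (free integrator), so this is a Type 1 system.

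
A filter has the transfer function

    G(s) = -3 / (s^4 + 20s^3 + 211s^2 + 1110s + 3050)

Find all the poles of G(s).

s = -5 ± 5j, -5 ± 6j

The poles are the roots of the denominator s^4 + 20s^3 + 211s^2 + 1110s + 3050 = 0.
No real roots exist; factor into two real quadratics: (s^2 + 10s + 50)(s^2 + 10s + 61) = 0.
Each quadratic gives a conjugate pair via the quadratic formula.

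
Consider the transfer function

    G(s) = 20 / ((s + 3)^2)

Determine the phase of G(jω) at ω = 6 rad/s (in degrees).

∠G(j6) ≈ -126.9°

At s = j6: numerator = 20, denominator = -27 + j36.
∠G = ∠num − ∠den = 0° − (126.87°) = -126.9°.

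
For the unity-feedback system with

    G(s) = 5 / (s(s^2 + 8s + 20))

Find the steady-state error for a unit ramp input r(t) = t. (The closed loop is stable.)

e_ss = 4

G(s) has one pole at the origin.
This is a Type 1 system. Kv = lim_{s→0} s·G(s) = 5/20 = 1/4.
e_ss = 1/Kv = 1/(1/4) = 4.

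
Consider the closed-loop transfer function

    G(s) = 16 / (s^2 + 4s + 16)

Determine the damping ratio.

Compare the denominator to the standard form s^2 + 2ζωₙs + ωₙ².
ωₙ² = 16, so ωₙ = 4 rad/s.
2ζωₙ = 4, so ζ = 4/(2·4) = 0.5.

ζ = 0.5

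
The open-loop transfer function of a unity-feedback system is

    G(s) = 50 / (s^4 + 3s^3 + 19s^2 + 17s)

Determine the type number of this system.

Factor s from the denominator: s^4 + 3s^3 + 19s^2 + 17s = s·(s^3 + 3s^2 + 19s + 17).
There is 1 pole at the origin, so the system is Type 1.

Type 1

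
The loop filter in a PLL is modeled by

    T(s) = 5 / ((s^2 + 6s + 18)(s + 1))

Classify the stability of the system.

The poles can be read from the denominator factors: s = -3 ± 3j, -1.
Since all poles lie strictly in the left half-plane, the system is stable.

stable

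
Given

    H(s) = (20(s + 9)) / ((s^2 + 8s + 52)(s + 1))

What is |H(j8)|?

Substitute s = j8: numerator = 180 + j160, denominator = -524 - j32.
|H(j8)| = |180 + j160| / |-524 - j32| = 240.83 / 524.98 ≈ 0.4587.

|H(j8)| ≈ 0.4587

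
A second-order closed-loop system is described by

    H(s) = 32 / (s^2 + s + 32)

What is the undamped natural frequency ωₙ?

ωₙ ≈ 5.657 rad/s

Compare the denominator to the standard form s^2 + 2ζωₙs + ωₙ².
ωₙ² = 32, so ωₙ = √32 ≈ 5.657 rad/s.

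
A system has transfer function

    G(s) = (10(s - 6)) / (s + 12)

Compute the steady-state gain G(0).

Set s = 0: G(0) = (-60) / (12) = -5.

G(0) = -5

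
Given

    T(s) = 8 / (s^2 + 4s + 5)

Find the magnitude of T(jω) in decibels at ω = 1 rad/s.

|T(j1)|_dB ≈ 3.01 dB

Substitute s = j1: numerator = 8, denominator = 4 + j4.
|T(j1)| = |8| / |4 + j4| = 8 / 5.6569 ≈ 1.414.
In decibels: 20·log₁₀(1.414) ≈ 3.01 dB.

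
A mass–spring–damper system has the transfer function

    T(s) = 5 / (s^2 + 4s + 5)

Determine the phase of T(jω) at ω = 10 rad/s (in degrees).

∠T(j10) ≈ -157.2°

At s = j10: numerator = 5, denominator = -95 + j40.
∠T = ∠num − ∠den = 0° − (157.17°) = -157.2°.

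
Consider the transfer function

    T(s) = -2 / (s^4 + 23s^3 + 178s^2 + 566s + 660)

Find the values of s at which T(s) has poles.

The poles are the roots of the denominator s^4 + 23s^3 + 178s^2 + 566s + 660 = 0.
Trying s = -6: the polynomial evaluates to 0, so (s + 6) is a factor.
Dividing out leaves s^3 + 17s^2 + 76s + 110 = 0.
This factors further as (s^2 + 6s + 10)(s + 11) = 0.

s = -3 + j, -3 - j, -6, -11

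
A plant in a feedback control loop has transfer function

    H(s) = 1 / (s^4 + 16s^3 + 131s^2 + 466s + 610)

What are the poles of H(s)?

The poles are the roots of the denominator s^4 + 16s^3 + 131s^2 + 466s + 610 = 0.
No real roots exist; factor into two real quadratics: (s^2 + 10s + 61)(s^2 + 6s + 10) = 0.
Each quadratic gives a conjugate pair via the quadratic formula.

s = -5 ± 6j, -3 ± j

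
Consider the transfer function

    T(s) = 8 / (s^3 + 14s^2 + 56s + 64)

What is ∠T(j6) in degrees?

At s = j6: numerator = 8, denominator = -440 + j120.
∠T = ∠num − ∠den = 0° − (164.74°) = -164.7°.

∠T(j6) ≈ -164.7°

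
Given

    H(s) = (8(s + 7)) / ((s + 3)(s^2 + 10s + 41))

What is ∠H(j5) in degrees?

∠H(j5) ≈ -95.75°

At s = j5: numerator = 56 + j40, denominator = -202 + j230.
∠H = ∠num − ∠den = 35.538° − (131.29°) = -95.75°.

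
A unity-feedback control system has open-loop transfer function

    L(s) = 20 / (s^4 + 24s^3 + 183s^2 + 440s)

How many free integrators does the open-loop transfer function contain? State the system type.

Type 1

Factor s from the denominator: s^4 + 24s^3 + 183s^2 + 440s = s·(s^3 + 24s^2 + 183s + 440).
There is 1 pole at the origin, so the system is Type 1.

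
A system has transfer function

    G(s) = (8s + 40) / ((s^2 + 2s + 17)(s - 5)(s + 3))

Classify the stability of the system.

The poles can be read from the denominator factors: s = -1 + 4j, -1 - 4j, 5, -3.
Since the pole(s) at s = 5 lie in the right half-plane, the system is unstable.

unstable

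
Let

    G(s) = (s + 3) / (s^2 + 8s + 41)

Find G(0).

Set s = 0: G(0) = (3) / (41) = 3/41.

G(0) = 3/41 ≈ 0.07317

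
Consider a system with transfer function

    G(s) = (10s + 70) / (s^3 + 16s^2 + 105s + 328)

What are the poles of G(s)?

s = -8, -4 + 5j, -4 - 5j

The poles are the roots of the denominator s^3 + 16s^2 + 105s + 328 = 0.
Trying s = -8: the polynomial evaluates to 0, so (s + 8) is a factor.
Dividing out leaves s^2 + 8s + 41 = 0.
The quadratic formula then gives s = -4 ± 5j.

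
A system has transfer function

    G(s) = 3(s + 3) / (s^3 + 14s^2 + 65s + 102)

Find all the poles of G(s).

The poles are the roots of the denominator s^3 + 14s^2 + 65s + 102 = 0.
Trying s = -6: the polynomial evaluates to 0, so (s + 6) is a factor.
Dividing out leaves s^2 + 8s + 17 = 0.
The quadratic formula then gives s = -4 ± 1j.

s = -4 + j, -4 - j, -6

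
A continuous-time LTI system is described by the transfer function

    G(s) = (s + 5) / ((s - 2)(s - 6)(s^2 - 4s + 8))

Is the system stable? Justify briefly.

unstable

The poles can be read from the denominator factors: s = 2, 6, 2 + 2j, 2 - 2j.
Since the pole(s) at s = 2, 6, 2 + 2j, 2 - 2j lie in the right half-plane, the system is unstable.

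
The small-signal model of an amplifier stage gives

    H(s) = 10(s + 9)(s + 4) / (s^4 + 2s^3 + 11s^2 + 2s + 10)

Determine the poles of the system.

s = ±j, -1 ± 3j

The poles are the roots of the denominator s^4 + 2s^3 + 11s^2 + 2s + 10 = 0.
No real roots exist; factor into two real quadratics: (s^2 + 1)(s^2 + 2s + 10) = 0.
Each quadratic gives a conjugate pair via the quadratic formula.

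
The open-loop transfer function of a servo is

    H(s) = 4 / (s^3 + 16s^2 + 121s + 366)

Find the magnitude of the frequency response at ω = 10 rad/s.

|H(j10)| ≈ 0.003196

Substitute s = j10: numerator = 4, denominator = -1234 + j210.
|H(j10)| = |4| / |-1234 + j210| = 4 / 1251.7 ≈ 0.003196.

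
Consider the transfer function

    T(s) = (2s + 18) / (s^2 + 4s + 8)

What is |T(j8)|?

|T(j8)| ≈ 0.3734

Substitute s = j8: numerator = 18 + j16, denominator = -56 + j32.
|T(j8)| = |18 + j16| / |-56 + j32| = 24.083 / 64.498 ≈ 0.3734.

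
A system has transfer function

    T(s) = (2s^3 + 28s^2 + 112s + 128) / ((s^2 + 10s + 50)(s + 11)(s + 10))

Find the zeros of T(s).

Set the numerator to zero: 2s^3 + 28s^2 + 112s + 128 = 0, i.e. 2·(s^3 + 14s^2 + 56s + 64) = 0.
Factoring: (s + 8)(s + 2)(s + 4) = 0.

s = -8, -2, -4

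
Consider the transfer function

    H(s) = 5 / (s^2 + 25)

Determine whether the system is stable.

marginally stable

The denominator s^2 + 25 factors as (s^2 + 25), giving poles at s = ±5j.
Since the simple pole(s) at s = 5j, -5j lie on the jω-axis with none in the right half-plane, the system is marginally stable.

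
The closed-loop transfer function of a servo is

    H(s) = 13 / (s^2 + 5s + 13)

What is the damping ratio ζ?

ζ ≈ 0.6934

Compare the denominator to the standard form s^2 + 2ζωₙs + ωₙ².
ωₙ² = 13, so ωₙ = √13 ≈ 3.606 rad/s.
2ζωₙ = 5, so ζ = 5/(2·√13) ≈ 0.6934.
With ζ = 0.6934 the response is underdamped.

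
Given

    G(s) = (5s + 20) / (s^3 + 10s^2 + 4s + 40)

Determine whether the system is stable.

marginally stable

The denominator s^3 + 10s^2 + 4s + 40 factors as (s^2 + 4)(s + 10), giving poles at s = ±2j, -10.
Since the simple pole(s) at s = 2j, -2j lie on the jω-axis with none in the right half-plane, the system is marginally stable.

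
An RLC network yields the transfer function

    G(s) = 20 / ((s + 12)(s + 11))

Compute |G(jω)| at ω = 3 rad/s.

Substitute s = j3: numerator = 20, denominator = 123 + j69.
|G(j3)| = |20| / |123 + j69| = 20 / 141.03 ≈ 0.1418.

|G(j3)| ≈ 0.1418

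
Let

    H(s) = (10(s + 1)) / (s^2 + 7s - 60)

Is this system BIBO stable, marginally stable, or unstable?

The denominator s^2 + 7s - 60 factors as (s - 5)(s + 12), giving poles at s = 5, -12.
Since the pole(s) at s = 5 lie in the right half-plane, the system is unstable.

unstable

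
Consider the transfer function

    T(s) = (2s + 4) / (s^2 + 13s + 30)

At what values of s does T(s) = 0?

Set the numerator to zero: 2s + 4 = 0, i.e. 2·(s + 2) = 0.
So s = -2.

s = -2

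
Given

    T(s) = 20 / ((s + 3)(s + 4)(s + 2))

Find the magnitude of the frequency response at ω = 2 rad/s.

Substitute s = j2: numerator = 20, denominator = -12 + j44.
|T(j2)| = |20| / |-12 + j44| = 20 / 45.607 ≈ 0.4385.

|T(j2)| ≈ 0.4385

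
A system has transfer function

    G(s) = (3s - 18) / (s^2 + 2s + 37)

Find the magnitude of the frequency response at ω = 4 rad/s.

|G(j4)| ≈ 0.9627

Substitute s = j4: numerator = -18 + j12, denominator = 21 + j8.
|G(j4)| = |-18 + j12| / |21 + j8| = 21.633 / 22.472 ≈ 0.9627.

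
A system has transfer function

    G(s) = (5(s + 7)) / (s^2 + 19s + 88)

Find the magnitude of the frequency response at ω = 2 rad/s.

Substitute s = j2: numerator = 35 + j10, denominator = 84 + j38.
|G(j2)| = |35 + j10| / |84 + j38| = 36.401 / 92.195 ≈ 0.3948.

|G(j2)| ≈ 0.3948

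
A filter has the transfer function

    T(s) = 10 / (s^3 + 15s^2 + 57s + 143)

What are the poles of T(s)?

The poles are the roots of the denominator s^3 + 15s^2 + 57s + 143 = 0.
Trying s = -11: the polynomial evaluates to 0, so (s + 11) is a factor.
Dividing out leaves s^2 + 4s + 13 = 0.
The quadratic formula then gives s = -2 ± 3j.

s = -2 + 3j, -2 - 3j, -11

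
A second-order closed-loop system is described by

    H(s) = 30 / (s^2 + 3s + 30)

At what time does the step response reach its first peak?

Comparing s^2 + 3s + 30 to s^2 + 2ζωₙs + ωₙ²: ωₙ = √30 ≈ 5.477 rad/s and ζ = 3/(2·√30) ≈ 0.2739.
ζωₙ = 3/2 = 1.5, so ω_d = ωₙ√(1−ζ²) = √(ωₙ² − (ζωₙ)²) = √(30 − 1.5²) = √27.75 ≈ 5.268 rad/s.
t_p = π/ω_d = π/5.268 ≈ 0.5964 s.

t_p ≈ 0.5964 s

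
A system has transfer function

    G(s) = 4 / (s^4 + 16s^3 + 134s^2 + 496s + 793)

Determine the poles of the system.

s = -5 ± 6j, -3 ± 2j

The poles are the roots of the denominator s^4 + 16s^3 + 134s^2 + 496s + 793 = 0.
No real roots exist; factor into two real quadratics: (s^2 + 10s + 61)(s^2 + 6s + 13) = 0.
Each quadratic gives a conjugate pair via the quadratic formula.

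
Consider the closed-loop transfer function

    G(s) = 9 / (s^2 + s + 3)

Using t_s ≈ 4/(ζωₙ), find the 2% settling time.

Comparing s^2 + s + 3 to s^2 + 2ζωₙs + ωₙ²: ωₙ = √3 ≈ 1.732 rad/s and ζ = 1/(2·√3) ≈ 0.2887.
ζωₙ = 1/2 = 0.5, so t_s ≈ 4/(ζωₙ) = 4/0.5 = 8 s.

t_s ≈ 8 s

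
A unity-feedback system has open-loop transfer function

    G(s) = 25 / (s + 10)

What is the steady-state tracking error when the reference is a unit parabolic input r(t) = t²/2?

G(s) has no poles at the origin.
This is a Type 0 system; Ka = lim_{s→0} s^2·G(s) = 0, so the steady-state error for a parabola input is infinite.

e_ss = ∞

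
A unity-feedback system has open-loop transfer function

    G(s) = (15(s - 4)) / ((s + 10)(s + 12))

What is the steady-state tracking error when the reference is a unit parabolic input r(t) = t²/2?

e_ss = ∞

G(s) has no poles at the origin.
This is a Type 0 system; Ka = lim_{s→0} s^2·G(s) = 0, so the steady-state error for a parabola input is infinite.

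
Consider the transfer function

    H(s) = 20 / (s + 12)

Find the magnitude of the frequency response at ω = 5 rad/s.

|H(j5)| ≈ 1.538

Substitute s = j5: numerator = 20, denominator = 12 + j5.
|H(j5)| = |20| / |12 + j5| = 20 / 13 ≈ 1.538.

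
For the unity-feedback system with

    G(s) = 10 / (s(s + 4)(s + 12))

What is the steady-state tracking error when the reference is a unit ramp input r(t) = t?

e_ss = 4.800

G(s) has one pole at the origin.
This is a Type 1 system. Kv = lim_{s→0} s·G(s) = 10/48 = 5/24.
e_ss = 1/Kv = 1/(5/24) = 24/5 ≈ 4.800.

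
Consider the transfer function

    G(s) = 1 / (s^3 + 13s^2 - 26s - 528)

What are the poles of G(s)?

s = -8, -11, 6

The poles are the roots of the denominator s^3 + 13s^2 - 26s - 528 = 0.
Trying s = -8: the polynomial evaluates to 0, so (s + 8) is a factor.
Dividing out leaves s^2 + 5s - 66 = 0.
Factoring the quadratic: (s + 11)(s - 6) = 0.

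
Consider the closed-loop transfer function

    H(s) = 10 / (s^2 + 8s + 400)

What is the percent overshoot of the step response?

%OS ≈ 52.7%

Comparing s^2 + 8s + 400 to s^2 + 2ζωₙs + ωₙ²: ωₙ = 20 rad/s and ζ = 8/(2·20) = 0.2.
%OS = 100·exp(−πζ/√(1−ζ²)) = 100·exp(−π·0.2/√(1−0.2²)) ≈ 52.7%.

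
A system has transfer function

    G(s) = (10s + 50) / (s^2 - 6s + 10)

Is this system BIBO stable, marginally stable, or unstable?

unstable

The denominator s^2 - 6s + 10 factors as (s^2 - 6s + 10), giving poles at s = 3 ± j.
Since the pole(s) at s = 3 ± j lie in the right half-plane, the system is unstable.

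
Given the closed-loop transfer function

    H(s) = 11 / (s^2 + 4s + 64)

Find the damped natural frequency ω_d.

ω_d ≈ 7.746 rad/s

Comparing s^2 + 4s + 64 to s^2 + 2ζωₙs + ωₙ²: ωₙ = 8 rad/s and ζ = 4/(2·8) = 0.25.
ζωₙ = 4/2 = 2, so ω_d = ωₙ√(1−ζ²) = √(ωₙ² − (ζωₙ)²) = √(64 − 2²) = √60 ≈ 7.746 rad/s.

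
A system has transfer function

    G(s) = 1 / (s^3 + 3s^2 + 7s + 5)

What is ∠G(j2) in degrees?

∠G(j2) ≈ -139.4°

At s = j2: numerator = 1, denominator = -7 + j6.
∠G = ∠num − ∠den = 0° − (139.40°) = -139.4°.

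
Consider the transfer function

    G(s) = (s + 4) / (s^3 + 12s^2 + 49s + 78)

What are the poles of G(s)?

s = -3 ± 2j, -6

The poles are the roots of the denominator s^3 + 12s^2 + 49s + 78 = 0.
Trying s = -6: the polynomial evaluates to 0, so (s + 6) is a factor.
Dividing out leaves s^2 + 6s + 13 = 0.
The quadratic formula then gives s = -3 ± 2j.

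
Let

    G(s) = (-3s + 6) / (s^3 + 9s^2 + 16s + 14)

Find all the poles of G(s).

s = -1 ± j, -7

The poles are the roots of the denominator s^3 + 9s^2 + 16s + 14 = 0.
Trying s = -7: the polynomial evaluates to 0, so (s + 7) is a factor.
Dividing out leaves s^2 + 2s + 2 = 0.
The quadratic formula then gives s = -1 ± 1j.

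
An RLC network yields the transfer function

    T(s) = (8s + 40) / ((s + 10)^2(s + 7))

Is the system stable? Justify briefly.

stable

The poles can be read from the denominator factors: s = -10, -7, -10.
Since all poles lie strictly in the left half-plane, the system is stable.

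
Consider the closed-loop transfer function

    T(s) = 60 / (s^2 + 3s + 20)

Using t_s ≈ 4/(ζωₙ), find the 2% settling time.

Comparing s^2 + 3s + 20 to s^2 + 2ζωₙs + ωₙ²: ωₙ = √20 ≈ 4.472 rad/s and ζ = 3/(2·√20) ≈ 0.3354.
ζωₙ = 3/2 = 1.5, so t_s ≈ 4/(ζωₙ) = 4/1.5 ≈ 2.667 s.

t_s ≈ 2.667 s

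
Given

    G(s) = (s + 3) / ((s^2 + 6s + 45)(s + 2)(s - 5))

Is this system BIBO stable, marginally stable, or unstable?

unstable

The poles can be read from the denominator factors: s = -3 + 6j, -3 - 6j, -2, 5.
Since the pole(s) at s = 5 lie in the right half-plane, the system is unstable.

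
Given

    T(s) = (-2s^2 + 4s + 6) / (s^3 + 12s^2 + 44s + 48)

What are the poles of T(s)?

s = -4, -2, -6

The poles are the roots of the denominator s^3 + 12s^2 + 44s + 48 = 0.
Trying s = -4: the polynomial evaluates to 0, so (s + 4) is a factor.
Dividing out leaves s^2 + 8s + 12 = 0.
Factoring the quadratic: (s + 2)(s + 6) = 0.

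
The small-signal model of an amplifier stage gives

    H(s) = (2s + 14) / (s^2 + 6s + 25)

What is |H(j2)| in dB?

Substitute s = j2: numerator = 14 + j4, denominator = 21 + j12.
|H(j2)| = |14 + j4| / |21 + j12| = 14.560 / 24.187 ≈ 0.6020.
In decibels: 20·log₁₀(0.6020) ≈ -4.41 dB.

|H(j2)|_dB ≈ -4.41 dB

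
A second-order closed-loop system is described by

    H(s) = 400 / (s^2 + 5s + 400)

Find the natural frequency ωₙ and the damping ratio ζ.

Compare the denominator to the standard form s^2 + 2ζωₙs + ωₙ².
ωₙ² = 400, so ωₙ = 20 rad/s.
2ζωₙ = 5, so ζ = 5/(2·20) = 0.125.

ωₙ = 20 rad/s, ζ = 0.125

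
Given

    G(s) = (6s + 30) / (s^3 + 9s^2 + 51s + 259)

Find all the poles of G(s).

The poles are the roots of the denominator s^3 + 9s^2 + 51s + 259 = 0.
Trying s = -7: the polynomial evaluates to 0, so (s + 7) is a factor.
Dividing out leaves s^2 + 2s + 37 = 0.
The quadratic formula then gives s = -1 ± 6j.

s = -1 + 6j, -1 - 6j, -7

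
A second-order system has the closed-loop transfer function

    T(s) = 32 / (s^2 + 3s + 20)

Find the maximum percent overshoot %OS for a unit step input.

%OS ≈ 32.7%

Comparing s^2 + 3s + 20 to s^2 + 2ζωₙs + ωₙ²: ωₙ = √20 ≈ 4.472 rad/s and ζ = 3/(2·√20) ≈ 0.3354.
%OS = 100·exp(−πζ/√(1−ζ²)) = 100·exp(−π·0.3354/√(1−0.3354²)) ≈ 32.7%.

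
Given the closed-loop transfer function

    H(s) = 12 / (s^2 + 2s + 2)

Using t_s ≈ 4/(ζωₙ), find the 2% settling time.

t_s ≈ 4 s

Comparing s^2 + 2s + 2 to s^2 + 2ζωₙs + ωₙ²: ωₙ = √2 ≈ 1.414 rad/s and ζ = 2/(2·√2) ≈ 0.7071.
ζωₙ = 2/2 = 1, so t_s ≈ 4/(ζωₙ) = 4/1 = 4 s.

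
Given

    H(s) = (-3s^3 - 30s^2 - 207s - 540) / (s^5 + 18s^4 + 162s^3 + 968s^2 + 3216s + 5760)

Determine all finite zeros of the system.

Set the numerator to zero: -3s^3 - 30s^2 - 207s - 540 = 0, i.e. -3·(s^3 + 10s^2 + 69s + 180) = 0.
Factoring: (s^2 + 6s + 45)(s + 4) = 0.

s = -3 + 6j, -3 - 6j, -4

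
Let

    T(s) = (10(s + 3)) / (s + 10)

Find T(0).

Set s = 0: T(0) = (30) / (10) = 3.

T(0) = 3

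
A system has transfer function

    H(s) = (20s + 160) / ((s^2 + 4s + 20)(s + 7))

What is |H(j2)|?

Substitute s = j2: numerator = 160 + j40, denominator = 96 + j88.
|H(j2)| = |160 + j40| / |96 + j88| = 164.92 / 130.23 ≈ 1.266.

|H(j2)| ≈ 1.266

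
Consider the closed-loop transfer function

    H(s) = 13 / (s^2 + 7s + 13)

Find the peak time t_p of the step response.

t_p ≈ 3.628 s

Comparing s^2 + 7s + 13 to s^2 + 2ζωₙs + ωₙ²: ωₙ = √13 ≈ 3.606 rad/s and ζ = 7/(2·√13) ≈ 0.9707.
ζωₙ = 7/2 = 3.5, so ω_d = ωₙ√(1−ζ²) = √(ωₙ² − (ζωₙ)²) = √(13 − 3.5²) = √0.75 ≈ 0.8660 rad/s.
t_p = π/ω_d = π/0.8660 ≈ 3.628 s.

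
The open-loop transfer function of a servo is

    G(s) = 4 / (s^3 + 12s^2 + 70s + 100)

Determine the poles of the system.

s = -5 + 5j, -5 - 5j, -2

The poles are the roots of the denominator s^3 + 12s^2 + 70s + 100 = 0.
Trying s = -2: the polynomial evaluates to 0, so (s + 2) is a factor.
Dividing out leaves s^2 + 10s + 50 = 0.
The quadratic formula then gives s = -5 ± 5j.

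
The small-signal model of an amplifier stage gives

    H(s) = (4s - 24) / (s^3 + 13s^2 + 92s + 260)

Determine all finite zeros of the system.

s = 6

Set the numerator to zero: 4s - 24 = 0, i.e. 4·(s - 6) = 0.
So s = 6.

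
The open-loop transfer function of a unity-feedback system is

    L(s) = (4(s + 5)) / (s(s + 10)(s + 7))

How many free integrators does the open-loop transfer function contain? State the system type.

The denominator has 1 factor of s at the origin (free integrator), so this is a Type 1 system.

Type 1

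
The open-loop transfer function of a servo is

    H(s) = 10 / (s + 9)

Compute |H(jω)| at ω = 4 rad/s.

|H(j4)| ≈ 1.015

Substitute s = j4: numerator = 10, denominator = 9 + j4.
|H(j4)| = |10| / |9 + j4| = 10 / 9.8489 ≈ 1.015.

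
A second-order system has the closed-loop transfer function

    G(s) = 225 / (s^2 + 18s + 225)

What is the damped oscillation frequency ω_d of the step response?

Comparing s^2 + 18s + 225 to s^2 + 2ζωₙs + ωₙ²: ωₙ = 15 rad/s and ζ = 18/(2·15) = 0.6.
ζωₙ = 18/2 = 9, so ω_d = ωₙ√(1−ζ²) = √(ωₙ² − (ζωₙ)²) = √(225 − 9²) = √144 = 12 rad/s.

ω_d = 12 rad/s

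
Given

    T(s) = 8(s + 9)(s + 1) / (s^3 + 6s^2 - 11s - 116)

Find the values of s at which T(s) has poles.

The poles are the roots of the denominator s^3 + 6s^2 - 11s - 116 = 0.
Trying s = 4: the polynomial evaluates to 0, so (s - 4) is a factor.
Dividing out leaves s^2 + 10s + 29 = 0.
The quadratic formula then gives s = -5 ± 2j.

s = -5 + 2j, -5 - 2j, 4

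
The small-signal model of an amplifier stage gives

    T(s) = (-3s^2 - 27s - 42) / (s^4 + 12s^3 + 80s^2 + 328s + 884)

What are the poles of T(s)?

The poles are the roots of the denominator s^4 + 12s^3 + 80s^2 + 328s + 884 = 0.
No real roots exist; factor into two real quadratics: (s^2 + 2s + 26)(s^2 + 10s + 34) = 0.
Each quadratic gives a conjugate pair via the quadratic formula.

s = -1 ± 5j, -5 ± 3j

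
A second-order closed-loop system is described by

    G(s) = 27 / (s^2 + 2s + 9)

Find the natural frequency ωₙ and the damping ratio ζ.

ωₙ = 3 rad/s, ζ ≈ 0.3333

Compare the denominator to the standard form s^2 + 2ζωₙs + ωₙ².
ωₙ² = 9, so ωₙ = 3 rad/s.
2ζωₙ = 2, so ζ = 2/(2·3) ≈ 0.3333.
With ζ = 0.3333 the response is underdamped.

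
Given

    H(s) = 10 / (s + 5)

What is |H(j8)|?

Substitute s = j8: numerator = 10, denominator = 5 + j8.
|H(j8)| = |10| / |5 + j8| = 10 / 9.4340 ≈ 1.060.

|H(j8)| ≈ 1.060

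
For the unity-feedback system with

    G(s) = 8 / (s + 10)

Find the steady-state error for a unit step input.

G(s) has no poles at the origin.
This is a Type 0 system. Kp = lim_{s→0} G(s) = 8/10 = 4/5.
e_ss = 1/(1 + Kp) = 1/(1 + 4/5) = 5/9 ≈ 0.5556.

e_ss = 0.5556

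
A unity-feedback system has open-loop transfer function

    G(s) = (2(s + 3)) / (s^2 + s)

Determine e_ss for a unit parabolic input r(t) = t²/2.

G(s) has one pole at the origin.
This is a Type 1 system; Ka = lim_{s→0} s^2·G(s) = 0, so the steady-state error for a parabola input is infinite.

e_ss = ∞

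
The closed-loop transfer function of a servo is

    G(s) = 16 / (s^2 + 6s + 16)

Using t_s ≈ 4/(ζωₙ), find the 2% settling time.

Comparing s^2 + 6s + 16 to s^2 + 2ζωₙs + ωₙ²: ωₙ = 4 rad/s and ζ = 6/(2·4) = 0.75.
ζωₙ = 6/2 = 3, so t_s ≈ 4/(ζωₙ) = 4/3 ≈ 1.333 s.

t_s ≈ 1.333 s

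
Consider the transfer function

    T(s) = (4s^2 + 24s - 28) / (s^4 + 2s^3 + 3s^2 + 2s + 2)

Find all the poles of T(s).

The poles are the roots of the denominator s^4 + 2s^3 + 3s^2 + 2s + 2 = 0.
No real roots exist; factor into two real quadratics: (s^2 + 1)(s^2 + 2s + 2) = 0.
Each quadratic gives a conjugate pair via the quadratic formula.

s = ±j, -1 ± j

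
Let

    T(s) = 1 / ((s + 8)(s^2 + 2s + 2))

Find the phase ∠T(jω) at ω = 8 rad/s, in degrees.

At s = j8: numerator = 1, denominator = -624 - j368.
∠T = ∠num − ∠den = 0° − (-149.47°) = 149.5°.

∠T(j8) ≈ 149.5°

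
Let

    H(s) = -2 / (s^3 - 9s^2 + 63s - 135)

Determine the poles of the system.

s = 3 + 6j, 3 - 6j, 3

The poles are the roots of the denominator s^3 - 9s^2 + 63s - 135 = 0.
Trying s = 3: the polynomial evaluates to 0, so (s - 3) is a factor.
Dividing out leaves s^2 - 6s + 45 = 0.
The quadratic formula then gives s = 3 ± 6j.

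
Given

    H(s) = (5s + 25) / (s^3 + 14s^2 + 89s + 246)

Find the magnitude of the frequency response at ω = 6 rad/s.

|H(j6)| ≈ 0.09536

Substitute s = j6: numerator = 25 + j30, denominator = -258 + j318.
|H(j6)| = |25 + j30| / |-258 + j318| = 39.051 / 409.50 ≈ 0.09536.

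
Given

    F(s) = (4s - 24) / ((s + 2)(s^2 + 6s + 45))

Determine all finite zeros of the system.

Set the numerator to zero: 4s - 24 = 0, i.e. 4·(s - 6) = 0.
So s = 6.

s = 6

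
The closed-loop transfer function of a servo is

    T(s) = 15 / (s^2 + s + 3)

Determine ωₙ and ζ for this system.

ωₙ ≈ 1.732 rad/s, ζ ≈ 0.2887

Compare the denominator to the standard form s^2 + 2ζωₙs + ωₙ².
ωₙ² = 3, so ωₙ = √3 ≈ 1.732 rad/s.
2ζωₙ = 1, so ζ = 1/(2·√3) ≈ 0.2887.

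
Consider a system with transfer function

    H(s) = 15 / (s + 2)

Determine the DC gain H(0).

H(0) = 15/2 ≈ 7.500

At s = 0 each factor (s + a) contributes a and each (s^2 + bs + c) contributes c.
H(0) = 15·1 / ((2)) = 15/2 = 15/2.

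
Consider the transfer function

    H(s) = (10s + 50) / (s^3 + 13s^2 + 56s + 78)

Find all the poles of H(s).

The poles are the roots of the denominator s^3 + 13s^2 + 56s + 78 = 0.
Trying s = -3: the polynomial evaluates to 0, so (s + 3) is a factor.
Dividing out leaves s^2 + 10s + 26 = 0.
The quadratic formula then gives s = -5 ± 1j.

s = -5 + j, -5 - j, -3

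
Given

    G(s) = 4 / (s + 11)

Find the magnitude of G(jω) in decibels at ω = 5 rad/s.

Substitute s = j5: numerator = 4, denominator = 11 + j5.
|G(j5)| = |4| / |11 + j5| = 4 / 12.083 ≈ 0.3310.
In decibels: 20·log₁₀(0.3310) ≈ -9.60 dB.

|G(j5)|_dB ≈ -9.60 dB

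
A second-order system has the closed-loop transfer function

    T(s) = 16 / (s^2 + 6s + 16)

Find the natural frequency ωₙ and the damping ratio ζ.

Compare the denominator to the standard form s^2 + 2ζωₙs + ωₙ².
ωₙ² = 16, so ωₙ = 4 rad/s.
2ζωₙ = 6, so ζ = 6/(2·4) = 0.75.

ωₙ = 4 rad/s, ζ = 0.75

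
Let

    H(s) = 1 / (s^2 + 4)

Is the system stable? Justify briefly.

The poles can be read from the denominator factors: s = ±2j.
Since the simple pole(s) at s = 2j, -2j lie on the jω-axis with none in the right half-plane, the system is marginally stable.

marginally stable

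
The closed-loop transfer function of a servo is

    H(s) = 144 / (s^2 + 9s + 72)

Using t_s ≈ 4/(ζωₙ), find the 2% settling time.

t_s ≈ 0.8889 s

Comparing s^2 + 9s + 72 to s^2 + 2ζωₙs + ωₙ²: ωₙ = √72 ≈ 8.485 rad/s and ζ = 9/(2·√72) ≈ 0.5303.
ζωₙ = 9/2 = 4.5, so t_s ≈ 4/(ζωₙ) = 4/4.5 ≈ 0.8889 s.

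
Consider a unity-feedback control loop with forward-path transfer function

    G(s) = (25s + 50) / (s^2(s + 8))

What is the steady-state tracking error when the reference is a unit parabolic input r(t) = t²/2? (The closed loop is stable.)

G(s) has 2 poles at the origin.
This is a Type 2 system. Ka = lim_{s→0} s^2·G(s) = 50/8 = 25/4.
e_ss = 1/Ka = 1/(25/4) = 4/25 ≈ 0.1600.

e_ss = 0.1600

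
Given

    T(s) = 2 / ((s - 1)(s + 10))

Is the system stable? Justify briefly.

unstable

The poles can be read from the denominator factors: s = 1, -10.
Since the pole(s) at s = 1 lie in the right half-plane, the system is unstable.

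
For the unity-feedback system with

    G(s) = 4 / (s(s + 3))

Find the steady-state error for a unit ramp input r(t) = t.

G(s) has one pole at the origin.
This is a Type 1 system. Kv = lim_{s→0} s·G(s) = 4/3.
e_ss = 1/Kv = 1/(4/3) = 3/4 ≈ 0.7500.

e_ss = 0.7500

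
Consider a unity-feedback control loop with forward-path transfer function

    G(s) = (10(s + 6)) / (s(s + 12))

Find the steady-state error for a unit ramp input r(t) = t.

e_ss = 0.2000

G(s) has one pole at the origin.
This is a Type 1 system. Kv = lim_{s→0} s·G(s) = 60/12 = 5.
e_ss = 1/Kv = 1/(5) = 1/5 ≈ 0.2000.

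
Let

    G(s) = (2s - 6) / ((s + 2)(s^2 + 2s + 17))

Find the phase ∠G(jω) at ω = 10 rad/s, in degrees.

At s = j10: numerator = -6 + j20, denominator = -366 - j790.
∠G = ∠num − ∠den = 106.70° − (-114.86°) = 221.6°, which wraps to -138.4°.

∠G(j10) ≈ -138.4°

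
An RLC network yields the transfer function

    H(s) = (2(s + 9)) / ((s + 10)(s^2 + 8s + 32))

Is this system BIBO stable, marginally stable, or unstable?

stable

The poles can be read from the denominator factors: s = -10, -4 ± 4j.
Since all poles lie strictly in the left half-plane, the system is stable.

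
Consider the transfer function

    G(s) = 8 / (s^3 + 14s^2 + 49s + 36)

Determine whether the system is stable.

The denominator s^3 + 14s^2 + 49s + 36 factors as (s + 4)(s + 1)(s + 9), giving poles at s = -4, -1, -9.
Since all poles lie strictly in the left half-plane, the system is stable.

stable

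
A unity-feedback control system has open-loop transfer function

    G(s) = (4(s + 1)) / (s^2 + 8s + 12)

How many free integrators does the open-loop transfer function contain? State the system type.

The denominator has no factor of s at the origin — no free integrator — so this is a Type 0 system.

Type 0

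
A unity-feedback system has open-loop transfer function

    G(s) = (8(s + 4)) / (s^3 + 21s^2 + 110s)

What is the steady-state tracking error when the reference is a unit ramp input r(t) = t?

e_ss = 3.438

G(s) has one pole at the origin.
This is a Type 1 system. Kv = lim_{s→0} s·G(s) = 32/110 = 16/55.
e_ss = 1/Kv = 1/(16/55) = 55/16 ≈ 3.438.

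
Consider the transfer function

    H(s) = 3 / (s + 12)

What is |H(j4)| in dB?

Substitute s = j4: numerator = 3, denominator = 12 + j4.
|H(j4)| = |3| / |12 + j4| = 3 / 12.649 ≈ 0.2372.
In decibels: 20·log₁₀(0.2372) ≈ -12.5 dB.

|H(j4)|_dB ≈ -12.5 dB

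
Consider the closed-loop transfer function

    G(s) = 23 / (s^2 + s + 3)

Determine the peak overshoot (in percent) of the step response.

Comparing s^2 + s + 3 to s^2 + 2ζωₙs + ωₙ²: ωₙ = √3 ≈ 1.732 rad/s and ζ = 1/(2·√3) ≈ 0.2887.
%OS = 100·exp(−πζ/√(1−ζ²)) = 100·exp(−π·0.2887/√(1−0.2887²)) ≈ 38.8%.

%OS ≈ 38.8%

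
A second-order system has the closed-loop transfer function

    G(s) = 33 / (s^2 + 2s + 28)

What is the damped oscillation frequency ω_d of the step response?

ω_d ≈ 5.196 rad/s

Comparing s^2 + 2s + 28 to s^2 + 2ζωₙs + ωₙ²: ωₙ = √28 ≈ 5.292 rad/s and ζ = 2/(2·√28) ≈ 0.1890.
ζωₙ = 2/2 = 1, so ω_d = ωₙ√(1−ζ²) = √(ωₙ² − (ζωₙ)²) = √(28 − 1²) = √27 ≈ 5.196 rad/s.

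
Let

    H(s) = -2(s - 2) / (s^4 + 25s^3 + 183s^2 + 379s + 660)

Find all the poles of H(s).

s = -1 ± 2j, -12, -11

The poles are the roots of the denominator s^4 + 25s^3 + 183s^2 + 379s + 660 = 0.
Trying s = -12: the polynomial evaluates to 0, so (s + 12) is a factor.
Dividing out leaves s^3 + 13s^2 + 27s + 55 = 0.
This factors further as (s^2 + 2s + 5)(s + 11) = 0.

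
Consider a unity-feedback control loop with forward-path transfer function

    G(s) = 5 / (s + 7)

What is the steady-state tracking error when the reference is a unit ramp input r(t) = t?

G(s) has no poles at the origin.
This is a Type 0 system; Kv = lim_{s→0} s·G(s) = 0, so the steady-state error for a ramp input is infinite.

e_ss = ∞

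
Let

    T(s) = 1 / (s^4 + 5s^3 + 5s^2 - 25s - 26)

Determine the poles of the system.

The poles are the roots of the denominator s^4 + 5s^3 + 5s^2 - 25s - 26 = 0.
Trying s = 2: the polynomial evaluates to 0, so (s - 2) is a factor.
Dividing out leaves s^3 + 7s^2 + 19s + 13 = 0.
This factors further as (s^2 + 6s + 13)(s + 1) = 0.

s = -3 + 2j, -3 - 2j, 2, -1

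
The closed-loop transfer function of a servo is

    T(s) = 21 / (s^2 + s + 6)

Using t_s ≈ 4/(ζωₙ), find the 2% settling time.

t_s ≈ 8 s

Comparing s^2 + s + 6 to s^2 + 2ζωₙs + ωₙ²: ωₙ = √6 ≈ 2.449 rad/s and ζ = 1/(2·√6) ≈ 0.2041.
ζωₙ = 1/2 = 0.5, so t_s ≈ 4/(ζωₙ) = 4/0.5 = 8 s.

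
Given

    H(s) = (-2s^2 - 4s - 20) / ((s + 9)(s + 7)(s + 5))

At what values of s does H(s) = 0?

s = -1 + 3j, -1 - 3j

Set the numerator to zero: -2s^2 - 4s - 20 = 0, i.e. -2·(s^2 + 2s + 10) = 0.
Factoring: (s^2 + 2s + 10) = 0.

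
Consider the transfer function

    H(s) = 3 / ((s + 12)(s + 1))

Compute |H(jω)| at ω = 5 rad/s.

Substitute s = j5: numerator = 3, denominator = -13 + j65.
|H(j5)| = |3| / |-13 + j65| = 3 / 66.287 ≈ 0.04526.

|H(j5)| ≈ 0.04526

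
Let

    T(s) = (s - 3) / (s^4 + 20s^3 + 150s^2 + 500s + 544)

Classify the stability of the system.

stable

The denominator s^4 + 20s^3 + 150s^2 + 500s + 544 factors as (s + 8)(s^2 + 10s + 34)(s + 2), giving poles at s = -8, -5 + 3j, -5 - 3j, -2.
Since all poles lie strictly in the left half-plane, the system is stable.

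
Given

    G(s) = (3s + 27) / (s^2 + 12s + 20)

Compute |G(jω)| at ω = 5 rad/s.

Substitute s = j5: numerator = 27 + j15, denominator = -5 + j60.
|G(j5)| = |27 + j15| / |-5 + j60| = 30.887 / 60.208 ≈ 0.5130.

|G(j5)| ≈ 0.5130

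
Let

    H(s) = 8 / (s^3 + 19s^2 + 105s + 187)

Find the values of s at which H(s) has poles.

s = -11, -4 ± j

The poles are the roots of the denominator s^3 + 19s^2 + 105s + 187 = 0.
Trying s = -11: the polynomial evaluates to 0, so (s + 11) is a factor.
Dividing out leaves s^2 + 8s + 17 = 0.
The quadratic formula then gives s = -4 ± 1j.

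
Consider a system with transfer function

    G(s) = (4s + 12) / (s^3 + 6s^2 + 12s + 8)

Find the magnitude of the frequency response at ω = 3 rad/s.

|G(j3)| ≈ 0.3621

Substitute s = j3: numerator = 12 + j12, denominator = -46 + j9.
|G(j3)| = |12 + j12| / |-46 + j9| = 16.971 / 46.872 ≈ 0.3621.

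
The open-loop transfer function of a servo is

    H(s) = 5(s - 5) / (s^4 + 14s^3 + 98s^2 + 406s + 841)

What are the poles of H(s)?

s = -5 + 2j, -5 - 2j, -2 + 5j, -2 - 5j

The poles are the roots of the denominator s^4 + 14s^3 + 98s^2 + 406s + 841 = 0.
No real roots exist; factor into two real quadratics: (s^2 + 10s + 29)(s^2 + 4s + 29) = 0.
Each quadratic gives a conjugate pair via the quadratic formula.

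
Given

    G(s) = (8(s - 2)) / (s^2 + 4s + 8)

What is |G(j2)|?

Substitute s = j2: numerator = -16 + j16, denominator = 4 + j8.
|G(j2)| = |-16 + j16| / |4 + j8| = 22.627 / 8.9443 ≈ 2.530.

|G(j2)| ≈ 2.530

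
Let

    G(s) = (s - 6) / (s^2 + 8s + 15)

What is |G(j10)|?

Substitute s = j10: numerator = -6 + j10, denominator = -85 + j80.
|G(j10)| = |-6 + j10| / |-85 + j80| = 11.662 / 116.73 ≈ 0.09991.

|G(j10)| ≈ 0.09991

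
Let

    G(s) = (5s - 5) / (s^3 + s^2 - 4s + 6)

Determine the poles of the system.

The poles are the roots of the denominator s^3 + s^2 - 4s + 6 = 0.
Trying s = -3: the polynomial evaluates to 0, so (s + 3) is a factor.
Dividing out leaves s^2 - 2s + 2 = 0.
The quadratic formula then gives s = 1 ± 1j.

s = 1 ± j, -3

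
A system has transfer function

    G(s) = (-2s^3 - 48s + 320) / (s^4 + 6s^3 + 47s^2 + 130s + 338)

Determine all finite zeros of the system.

Set the numerator to zero: -2s^3 - 48s + 320 = 0, i.e. -2·(s^3 + 24s - 160) = 0.
Factoring: (s - 4)(s^2 + 4s + 40) = 0.

s = 4, -2 + 6j, -2 - 6j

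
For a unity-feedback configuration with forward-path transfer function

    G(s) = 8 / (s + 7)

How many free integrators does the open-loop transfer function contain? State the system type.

The denominator has no factor of s at the origin — no free integrator — so this is a Type 0 system.

Type 0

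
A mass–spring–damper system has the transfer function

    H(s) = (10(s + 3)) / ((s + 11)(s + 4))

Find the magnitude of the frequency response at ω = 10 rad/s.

|H(j10)| ≈ 0.6521

Substitute s = j10: numerator = 30 + j100, denominator = -56 + j150.
|H(j10)| = |30 + j100| / |-56 + j150| = 104.40 / 160.11 ≈ 0.6521.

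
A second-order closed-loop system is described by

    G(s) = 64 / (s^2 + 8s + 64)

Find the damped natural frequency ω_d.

Comparing s^2 + 8s + 64 to s^2 + 2ζωₙs + ωₙ²: ωₙ = 8 rad/s and ζ = 8/(2·8) = 0.5.
ζωₙ = 8/2 = 4, so ω_d = ωₙ√(1−ζ²) = √(ωₙ² − (ζωₙ)²) = √(64 − 4²) = √48 ≈ 6.928 rad/s.

ω_d ≈ 6.928 rad/s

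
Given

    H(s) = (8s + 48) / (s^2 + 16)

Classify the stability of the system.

The denominator s^2 + 16 factors as (s^2 + 16), giving poles at s = 4j, -4j.
Since the simple pole(s) at s = 4j, -4j lie on the jω-axis with none in the right half-plane, the system is marginally stable.

marginally stable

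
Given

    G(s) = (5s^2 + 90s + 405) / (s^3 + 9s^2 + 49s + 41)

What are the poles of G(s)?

s = -1, -4 ± 5j

The poles are the roots of the denominator s^3 + 9s^2 + 49s + 41 = 0.
Trying s = -1: the polynomial evaluates to 0, so (s + 1) is a factor.
Dividing out leaves s^2 + 8s + 41 = 0.
The quadratic formula then gives s = -4 ± 5j.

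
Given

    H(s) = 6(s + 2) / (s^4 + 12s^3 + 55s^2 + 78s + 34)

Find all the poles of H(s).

s = -5 ± 3j, -1, -1

The poles are the roots of the denominator s^4 + 12s^3 + 55s^2 + 78s + 34 = 0.
Trying s = -1: the polynomial evaluates to 0, so (s + 1) is a factor.
Dividing out leaves s^3 + 11s^2 + 44s + 34 = 0.
This factors further as (s^2 + 10s + 34)(s + 1) = 0.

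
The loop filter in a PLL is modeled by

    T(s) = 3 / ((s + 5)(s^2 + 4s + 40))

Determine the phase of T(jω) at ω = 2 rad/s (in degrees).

At s = j2: numerator = 3, denominator = 164 + j112.
∠T = ∠num − ∠den = 0° − (34.330°) = -34.33°.

∠T(j2) ≈ -34.33°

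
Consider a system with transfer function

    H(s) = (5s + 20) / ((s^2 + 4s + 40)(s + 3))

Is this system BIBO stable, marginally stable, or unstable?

stable

The poles can be read from the denominator factors: s = -2 ± 6j, -3.
Since all poles lie strictly in the left half-plane, the system is stable.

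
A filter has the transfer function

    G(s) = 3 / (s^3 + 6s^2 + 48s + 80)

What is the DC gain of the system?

G(0) = 3/80 ≈ 0.03750

Set s = 0: G(0) = (3) / (80) = 3/80.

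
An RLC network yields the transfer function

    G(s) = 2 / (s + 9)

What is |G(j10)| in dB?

|G(j10)|_dB ≈ -16.6 dB

Substitute s = j10: numerator = 2, denominator = 9 + j10.
|G(j10)| = |2| / |9 + j10| = 2 / 13.454 ≈ 0.1487.
In decibels: 20·log₁₀(0.1487) ≈ -16.6 dB.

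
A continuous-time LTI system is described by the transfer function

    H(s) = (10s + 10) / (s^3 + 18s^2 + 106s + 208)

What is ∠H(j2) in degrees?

At s = j2: numerator = 10 + j20, denominator = 136 + j204.
∠H = ∠num − ∠den = 63.435° − (56.310°) = 7.125°.

∠H(j2) ≈ 7.125°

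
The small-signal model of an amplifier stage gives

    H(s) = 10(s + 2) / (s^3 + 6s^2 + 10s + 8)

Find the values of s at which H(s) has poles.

The poles are the roots of the denominator s^3 + 6s^2 + 10s + 8 = 0.
Trying s = -4: the polynomial evaluates to 0, so (s + 4) is a factor.
Dividing out leaves s^2 + 2s + 2 = 0.
The quadratic formula then gives s = -1 ± 1j.

s = -1 + j, -1 - j, -4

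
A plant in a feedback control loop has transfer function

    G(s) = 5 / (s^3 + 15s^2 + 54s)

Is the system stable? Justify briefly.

The denominator s^3 + 15s^2 + 54s factors as s(s + 6)(s + 9), giving poles at s = 0, -6, -9.
Since the simple pole(s) at s = 0 lie on the jω-axis with none in the right half-plane, the system is marginally stable.

marginally stable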